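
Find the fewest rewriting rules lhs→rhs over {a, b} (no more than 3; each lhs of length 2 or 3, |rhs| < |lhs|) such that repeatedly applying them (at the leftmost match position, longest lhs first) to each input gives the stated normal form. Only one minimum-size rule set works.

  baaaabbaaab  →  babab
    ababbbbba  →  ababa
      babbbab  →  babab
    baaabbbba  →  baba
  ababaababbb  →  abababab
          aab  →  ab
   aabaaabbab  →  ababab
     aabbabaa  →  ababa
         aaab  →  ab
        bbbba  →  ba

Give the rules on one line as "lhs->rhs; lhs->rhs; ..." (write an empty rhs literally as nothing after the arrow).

aa->a; bb->b

  | baaaabbaaab => baaabbaaab => baabbaaab => babbaaab => babaaab => babaab => babab
  | ababbbbba => ababbbba => ababbba => ababba => ababa
  | babbbab => babbab => babab
  | baaabbbba => baabbbba => babbbba => babbba => babba => baba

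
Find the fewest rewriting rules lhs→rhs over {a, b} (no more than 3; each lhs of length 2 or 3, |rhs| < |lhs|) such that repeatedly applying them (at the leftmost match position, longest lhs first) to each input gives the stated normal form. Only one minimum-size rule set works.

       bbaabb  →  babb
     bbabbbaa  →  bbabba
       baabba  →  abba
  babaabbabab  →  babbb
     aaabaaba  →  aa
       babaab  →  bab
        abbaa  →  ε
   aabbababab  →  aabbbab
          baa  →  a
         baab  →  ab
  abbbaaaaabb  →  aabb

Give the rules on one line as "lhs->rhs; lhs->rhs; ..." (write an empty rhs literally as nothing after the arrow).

aba->; baa->a

  | bbaabb => babb
  | bbabbbaa => bbabba
  | baabba => abba
  | babaabbabab => babbabab => babbb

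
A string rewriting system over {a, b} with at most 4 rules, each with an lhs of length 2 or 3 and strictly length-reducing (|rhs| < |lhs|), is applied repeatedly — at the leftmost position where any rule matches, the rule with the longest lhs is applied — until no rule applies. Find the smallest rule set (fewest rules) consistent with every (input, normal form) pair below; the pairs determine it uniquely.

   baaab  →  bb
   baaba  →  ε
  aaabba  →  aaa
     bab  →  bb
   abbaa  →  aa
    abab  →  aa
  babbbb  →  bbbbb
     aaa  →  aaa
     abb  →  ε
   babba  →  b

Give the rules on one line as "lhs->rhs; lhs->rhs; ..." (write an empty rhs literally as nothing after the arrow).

ab->a; abb->; ba->b; bba->

  | baaab => baab => bab => bb
  | baaba => baba => bba => ε
  | aaabba => aaa
  | bab => bb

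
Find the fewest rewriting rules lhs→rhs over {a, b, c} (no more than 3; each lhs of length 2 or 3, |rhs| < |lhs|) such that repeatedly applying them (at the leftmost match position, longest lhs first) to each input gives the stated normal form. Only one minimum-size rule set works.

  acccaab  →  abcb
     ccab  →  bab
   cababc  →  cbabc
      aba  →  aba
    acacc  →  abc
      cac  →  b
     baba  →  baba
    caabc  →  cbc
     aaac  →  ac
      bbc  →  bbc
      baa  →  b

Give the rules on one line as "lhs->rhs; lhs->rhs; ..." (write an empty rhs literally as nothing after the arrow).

  | acccaab => abcaab => abcab => abcb
  | ccab => bab
  | cababc => cbabc
  | aba

aa->; ca->c; cc->b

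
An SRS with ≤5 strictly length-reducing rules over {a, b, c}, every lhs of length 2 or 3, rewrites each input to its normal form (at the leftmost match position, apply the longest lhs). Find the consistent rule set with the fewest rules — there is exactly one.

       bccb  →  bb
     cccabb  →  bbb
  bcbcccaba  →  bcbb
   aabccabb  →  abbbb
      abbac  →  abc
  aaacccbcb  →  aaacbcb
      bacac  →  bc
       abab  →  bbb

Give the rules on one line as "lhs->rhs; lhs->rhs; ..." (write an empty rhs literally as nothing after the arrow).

  | bccb => bb
  | cccabb => cabb => bbb
  | bcbcccaba => bcbcaba => bcbbba => bcbb
  | aabccabb => aababb => abbbb

aba->bb; ba->; ca->b; cc->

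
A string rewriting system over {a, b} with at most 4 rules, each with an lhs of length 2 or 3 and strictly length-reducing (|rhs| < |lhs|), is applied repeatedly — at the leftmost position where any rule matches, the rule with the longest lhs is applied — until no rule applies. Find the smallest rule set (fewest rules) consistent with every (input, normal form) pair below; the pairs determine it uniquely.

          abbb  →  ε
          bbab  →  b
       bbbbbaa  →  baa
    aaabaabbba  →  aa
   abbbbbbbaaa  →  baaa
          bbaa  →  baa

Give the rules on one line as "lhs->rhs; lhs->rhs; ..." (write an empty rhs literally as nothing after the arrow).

  | abbb => bb => ε
  | bbab => bab => b
  | bbbbbaa => bbbaa => baa
  | aaabaabbba => aaaabbba => aaabba => aaba => aa

ab->; bb->; bba->ba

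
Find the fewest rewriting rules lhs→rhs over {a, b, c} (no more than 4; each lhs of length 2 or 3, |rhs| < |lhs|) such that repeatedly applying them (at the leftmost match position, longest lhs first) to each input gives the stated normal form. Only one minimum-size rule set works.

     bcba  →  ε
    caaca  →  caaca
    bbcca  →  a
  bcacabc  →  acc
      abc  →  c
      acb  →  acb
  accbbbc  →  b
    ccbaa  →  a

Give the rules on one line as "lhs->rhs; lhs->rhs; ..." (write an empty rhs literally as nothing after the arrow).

  | bcba => ba => ε
  | caaca
  | bbcca => bca => a
  | bcacabc => acabc => acc

ab->; ba->; bc->; ccb->b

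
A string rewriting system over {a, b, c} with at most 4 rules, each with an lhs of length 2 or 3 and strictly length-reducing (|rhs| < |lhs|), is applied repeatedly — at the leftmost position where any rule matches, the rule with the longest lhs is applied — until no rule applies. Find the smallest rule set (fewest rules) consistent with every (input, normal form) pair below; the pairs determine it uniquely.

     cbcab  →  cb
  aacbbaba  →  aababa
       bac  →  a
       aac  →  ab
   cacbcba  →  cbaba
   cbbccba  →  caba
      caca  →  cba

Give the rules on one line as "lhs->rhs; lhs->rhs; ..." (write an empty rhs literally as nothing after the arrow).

  | cbcab => cb
  | aacbbaba => abbbaba => aababa
  | bac => bb => a
  | aac => ab

ac->b; bb->a; bbc->ba; bca->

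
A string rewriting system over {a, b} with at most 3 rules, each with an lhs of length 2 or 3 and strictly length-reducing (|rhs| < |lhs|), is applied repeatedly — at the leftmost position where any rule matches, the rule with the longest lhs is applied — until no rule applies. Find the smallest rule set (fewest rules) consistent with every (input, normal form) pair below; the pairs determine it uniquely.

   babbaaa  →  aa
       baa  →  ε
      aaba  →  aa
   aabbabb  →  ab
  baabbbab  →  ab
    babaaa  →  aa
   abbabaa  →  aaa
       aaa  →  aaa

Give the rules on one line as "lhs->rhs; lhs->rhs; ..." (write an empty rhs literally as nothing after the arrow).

aab->a; ba->a; baa->

  | babbaaa => abbaaa => aba => aa
  | baa => ε
  | aaba => aa
  | aabbabb => ababb => aabb => ab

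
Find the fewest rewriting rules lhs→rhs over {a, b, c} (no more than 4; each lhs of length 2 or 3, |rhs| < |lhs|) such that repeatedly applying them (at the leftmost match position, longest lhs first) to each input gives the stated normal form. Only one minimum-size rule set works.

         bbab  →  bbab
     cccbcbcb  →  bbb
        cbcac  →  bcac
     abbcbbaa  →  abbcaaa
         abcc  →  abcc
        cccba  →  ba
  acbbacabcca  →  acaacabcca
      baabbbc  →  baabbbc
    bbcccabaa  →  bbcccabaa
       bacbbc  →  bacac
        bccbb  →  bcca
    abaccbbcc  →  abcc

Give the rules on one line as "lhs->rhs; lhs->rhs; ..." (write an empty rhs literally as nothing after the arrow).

acc->c; cb->b; cbb->ca

  | bbab
  | cccbcbcb => ccbcbcb => cbcbcb => bcbcb => bbcb => bbb
  | cbcac => bcac
  | abbcbbaa => abbcaaa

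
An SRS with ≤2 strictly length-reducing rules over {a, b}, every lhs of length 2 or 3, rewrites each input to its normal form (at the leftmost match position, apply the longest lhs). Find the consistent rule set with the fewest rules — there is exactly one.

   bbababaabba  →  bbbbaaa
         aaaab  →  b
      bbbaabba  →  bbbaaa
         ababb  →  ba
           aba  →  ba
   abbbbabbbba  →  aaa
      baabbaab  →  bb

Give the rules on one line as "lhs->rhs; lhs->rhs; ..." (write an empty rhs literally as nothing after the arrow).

  | bbababaabba => bbbabaabba => bbbbaabba => bbbbaaa
  | aaaab => aaab => aab => ab => b
  | bbbaabba => bbbaaa
  | ababb => babb => ba

ab->b; abb->a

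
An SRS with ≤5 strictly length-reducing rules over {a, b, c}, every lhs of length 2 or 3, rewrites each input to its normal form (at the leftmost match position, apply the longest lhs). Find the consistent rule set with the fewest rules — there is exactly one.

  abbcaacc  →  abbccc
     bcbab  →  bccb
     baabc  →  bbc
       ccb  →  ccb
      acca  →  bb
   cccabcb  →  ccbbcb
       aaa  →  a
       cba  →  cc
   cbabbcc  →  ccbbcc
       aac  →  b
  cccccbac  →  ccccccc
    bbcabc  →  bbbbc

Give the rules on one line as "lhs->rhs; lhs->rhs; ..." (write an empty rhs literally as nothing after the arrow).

aa->a; ac->b; ba->c; ca->b

  | abbcaacc => abbbacc => abbccc
  | bcbab => bccb
  | baabc => cabc => bbc
  | ccb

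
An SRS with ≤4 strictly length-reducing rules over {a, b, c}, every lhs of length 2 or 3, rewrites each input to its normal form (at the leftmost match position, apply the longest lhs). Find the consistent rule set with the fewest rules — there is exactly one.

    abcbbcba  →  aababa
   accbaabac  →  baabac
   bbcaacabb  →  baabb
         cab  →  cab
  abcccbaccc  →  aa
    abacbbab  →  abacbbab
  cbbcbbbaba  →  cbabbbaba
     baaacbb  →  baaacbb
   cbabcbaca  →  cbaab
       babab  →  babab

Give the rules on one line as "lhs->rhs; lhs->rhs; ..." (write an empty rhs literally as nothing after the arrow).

aca->; acc->; bc->a

  | abcbbcba => aabbcba => aababa
  | accbaabac => baabac
  | bbcaacabb => baaacabb => baabb
  | cab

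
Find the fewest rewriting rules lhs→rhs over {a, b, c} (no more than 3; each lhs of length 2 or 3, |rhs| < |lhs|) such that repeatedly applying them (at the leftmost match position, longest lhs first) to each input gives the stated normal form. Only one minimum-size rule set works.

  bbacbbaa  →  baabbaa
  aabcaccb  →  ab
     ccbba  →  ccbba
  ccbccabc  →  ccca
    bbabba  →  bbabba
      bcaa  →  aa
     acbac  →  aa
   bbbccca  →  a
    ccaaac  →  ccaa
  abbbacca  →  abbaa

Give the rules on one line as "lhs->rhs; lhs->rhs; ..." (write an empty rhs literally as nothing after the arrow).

  | bbacbbaa => baabbaa
  | aabcaccb => aaaccb => aacb => ab
  | ccbba
  | ccbccabc => cccabc => ccca

ac->; bac->aa; bc->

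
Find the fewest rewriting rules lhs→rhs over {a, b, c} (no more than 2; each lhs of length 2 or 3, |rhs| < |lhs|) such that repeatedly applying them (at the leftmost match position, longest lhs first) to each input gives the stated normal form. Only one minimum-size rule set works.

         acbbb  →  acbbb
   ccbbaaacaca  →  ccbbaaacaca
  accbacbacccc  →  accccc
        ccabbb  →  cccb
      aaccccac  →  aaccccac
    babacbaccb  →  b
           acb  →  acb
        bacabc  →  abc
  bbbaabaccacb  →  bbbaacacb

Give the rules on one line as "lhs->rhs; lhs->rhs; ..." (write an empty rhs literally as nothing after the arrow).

abb->c; bac->

  | acbbb
  | ccbbaaacaca
  | accbacbacccc => accbacccc => accccc
  | ccabbb => cccb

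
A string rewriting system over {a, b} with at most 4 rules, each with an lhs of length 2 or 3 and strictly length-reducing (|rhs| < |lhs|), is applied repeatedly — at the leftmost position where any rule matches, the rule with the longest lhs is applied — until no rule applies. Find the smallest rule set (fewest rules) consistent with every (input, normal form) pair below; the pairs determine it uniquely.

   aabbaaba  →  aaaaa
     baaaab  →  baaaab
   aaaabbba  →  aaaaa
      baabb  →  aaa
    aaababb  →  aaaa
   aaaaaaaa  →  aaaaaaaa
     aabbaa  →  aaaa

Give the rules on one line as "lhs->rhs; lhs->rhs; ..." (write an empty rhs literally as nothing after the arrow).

  | aabbaaba => abaaaba => aaaaba => aaaaa
  | baaaab
  | aaaabbba => aaababa => aaaaba => aaaaa
  | baabb => baba => aaa

aba->aa; abb->ba; bab->aa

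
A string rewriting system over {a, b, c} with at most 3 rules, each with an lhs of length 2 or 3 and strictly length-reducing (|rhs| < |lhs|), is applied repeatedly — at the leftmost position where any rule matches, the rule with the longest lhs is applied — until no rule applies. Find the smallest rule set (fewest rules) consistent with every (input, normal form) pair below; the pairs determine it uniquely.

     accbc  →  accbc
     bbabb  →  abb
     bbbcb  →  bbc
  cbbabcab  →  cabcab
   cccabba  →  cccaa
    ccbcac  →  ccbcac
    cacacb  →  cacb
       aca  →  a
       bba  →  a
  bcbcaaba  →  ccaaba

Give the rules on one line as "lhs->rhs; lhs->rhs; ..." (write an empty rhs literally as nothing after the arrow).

  | accbc
  | bbabb => abb
  | bbbcb => bbc
  | cbbabcab => cabcab

aca->a; bba->a; bcb->c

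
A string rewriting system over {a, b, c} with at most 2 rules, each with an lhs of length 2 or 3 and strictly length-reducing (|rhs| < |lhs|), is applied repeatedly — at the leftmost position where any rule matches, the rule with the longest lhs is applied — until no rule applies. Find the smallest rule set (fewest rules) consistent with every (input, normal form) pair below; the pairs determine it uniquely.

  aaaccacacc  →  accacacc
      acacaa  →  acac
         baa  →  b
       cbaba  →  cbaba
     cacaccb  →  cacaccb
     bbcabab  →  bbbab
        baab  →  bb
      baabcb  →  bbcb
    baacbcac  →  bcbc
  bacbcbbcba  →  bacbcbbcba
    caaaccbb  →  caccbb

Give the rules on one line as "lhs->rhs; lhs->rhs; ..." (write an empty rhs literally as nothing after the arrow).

  | aaaccacacc => accacacc
  | acacaa => acac
  | baa => b
  | cbaba

aa->; bca->b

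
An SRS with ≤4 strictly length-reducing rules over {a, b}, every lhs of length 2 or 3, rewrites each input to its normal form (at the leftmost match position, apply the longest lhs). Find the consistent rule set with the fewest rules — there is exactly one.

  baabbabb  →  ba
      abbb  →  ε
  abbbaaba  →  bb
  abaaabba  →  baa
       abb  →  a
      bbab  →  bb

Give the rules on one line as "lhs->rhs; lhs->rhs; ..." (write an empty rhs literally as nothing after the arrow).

  | baabbabb => babbabb => baabb => babb => ba
  | abbb => ab => ε
  | abbbaaba => abaaba => baba => bb
  | abaaabba => baabba => babba => baa

aab->ab; ab->; aba->b; abb->a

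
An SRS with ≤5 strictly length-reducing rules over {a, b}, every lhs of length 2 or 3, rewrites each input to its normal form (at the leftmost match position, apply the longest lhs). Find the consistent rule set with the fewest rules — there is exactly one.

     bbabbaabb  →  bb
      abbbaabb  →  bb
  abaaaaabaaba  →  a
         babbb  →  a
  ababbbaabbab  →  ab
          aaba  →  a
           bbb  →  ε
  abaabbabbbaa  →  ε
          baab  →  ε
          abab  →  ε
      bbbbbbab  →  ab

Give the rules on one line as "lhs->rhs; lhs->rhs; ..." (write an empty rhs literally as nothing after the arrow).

aaa->; aab->; ba->a; bbb->

  | bbabbaabb => babbaabb => abbaabb => abaabb => aaabb => bb
  | abbbaabb => aaabb => bb
  | abaaaaabaaba => aaaaaabaaba => aaabaaba => baaba => aaba => a
  | babbb => abbb => a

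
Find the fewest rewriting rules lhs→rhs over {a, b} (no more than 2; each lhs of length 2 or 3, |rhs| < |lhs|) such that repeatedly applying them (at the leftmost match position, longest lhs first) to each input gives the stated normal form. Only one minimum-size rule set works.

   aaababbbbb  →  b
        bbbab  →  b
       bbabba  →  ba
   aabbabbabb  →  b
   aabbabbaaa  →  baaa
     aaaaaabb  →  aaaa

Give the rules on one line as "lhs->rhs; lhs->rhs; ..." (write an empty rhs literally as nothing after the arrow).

  | aaababbbbb => aaabbbbb => aabbbb => abbb => bb => b
  | bbbab => bbab => bab => b
  | bbabba => babba => bba => ba
  | aabbabbabb => ababbabb => abbabb => babb => bb => b

ab->; bb->b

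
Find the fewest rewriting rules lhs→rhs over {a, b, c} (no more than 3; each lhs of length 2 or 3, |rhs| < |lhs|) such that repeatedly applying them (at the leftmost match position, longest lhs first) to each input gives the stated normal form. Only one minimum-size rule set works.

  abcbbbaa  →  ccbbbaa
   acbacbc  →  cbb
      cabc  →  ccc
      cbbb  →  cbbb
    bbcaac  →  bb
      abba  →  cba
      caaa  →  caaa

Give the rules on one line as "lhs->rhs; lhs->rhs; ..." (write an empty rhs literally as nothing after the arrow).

ab->c; ac->c; bc->b

  | abcbbbaa => ccbbbaa
  | acbacbc => cbacbc => cbcbc => cbbc => cbb
  | cabc => ccc
  | cbbb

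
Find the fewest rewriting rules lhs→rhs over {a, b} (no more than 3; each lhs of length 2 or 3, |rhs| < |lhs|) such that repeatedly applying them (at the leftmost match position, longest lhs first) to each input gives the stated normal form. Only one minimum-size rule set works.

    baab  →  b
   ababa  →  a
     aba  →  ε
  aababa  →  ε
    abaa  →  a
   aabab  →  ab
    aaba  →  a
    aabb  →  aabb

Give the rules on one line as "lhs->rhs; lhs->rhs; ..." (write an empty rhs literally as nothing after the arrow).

aba->; ba->a; baa->

  | baab => b
  | ababa => ba => a
  | aba => ε
  | aababa => aba => ε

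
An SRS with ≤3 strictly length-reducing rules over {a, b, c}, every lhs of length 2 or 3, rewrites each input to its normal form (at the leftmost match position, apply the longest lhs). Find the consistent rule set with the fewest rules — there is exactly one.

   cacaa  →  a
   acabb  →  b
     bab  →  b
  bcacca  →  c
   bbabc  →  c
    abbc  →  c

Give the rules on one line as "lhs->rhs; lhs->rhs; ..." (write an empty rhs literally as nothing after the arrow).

ab->; bc->c; ca->

  | cacaa => caa => a
  | acabb => abb => b
  | bab => b
  | bcacca => cacca => cca => c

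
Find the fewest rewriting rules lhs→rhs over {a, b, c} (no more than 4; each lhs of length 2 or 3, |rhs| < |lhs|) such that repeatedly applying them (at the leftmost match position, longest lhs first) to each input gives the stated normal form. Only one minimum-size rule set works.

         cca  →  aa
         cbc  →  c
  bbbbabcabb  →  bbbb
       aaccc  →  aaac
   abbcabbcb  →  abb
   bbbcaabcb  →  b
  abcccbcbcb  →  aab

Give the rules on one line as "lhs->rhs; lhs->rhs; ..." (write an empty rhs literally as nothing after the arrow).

ba->; bc->; cc->a

  | cca => aa
  | cbc => c
  | bbbbabcabb => bbbbcabb => bbbabb => bbbb
  | aaccc => aaac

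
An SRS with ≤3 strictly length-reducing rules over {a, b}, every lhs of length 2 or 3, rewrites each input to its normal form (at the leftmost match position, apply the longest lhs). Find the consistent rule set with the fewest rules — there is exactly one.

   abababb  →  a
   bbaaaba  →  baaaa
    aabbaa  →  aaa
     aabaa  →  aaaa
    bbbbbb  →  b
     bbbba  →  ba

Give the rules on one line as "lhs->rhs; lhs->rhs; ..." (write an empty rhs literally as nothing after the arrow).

ab->; aba->aa; bb->b

  | abababb => aababb => aaabb => aab => a
  | bbaaaba => baaaba => baaaa
  | aabbaa => abaa => aaa
  | aabaa => aaaa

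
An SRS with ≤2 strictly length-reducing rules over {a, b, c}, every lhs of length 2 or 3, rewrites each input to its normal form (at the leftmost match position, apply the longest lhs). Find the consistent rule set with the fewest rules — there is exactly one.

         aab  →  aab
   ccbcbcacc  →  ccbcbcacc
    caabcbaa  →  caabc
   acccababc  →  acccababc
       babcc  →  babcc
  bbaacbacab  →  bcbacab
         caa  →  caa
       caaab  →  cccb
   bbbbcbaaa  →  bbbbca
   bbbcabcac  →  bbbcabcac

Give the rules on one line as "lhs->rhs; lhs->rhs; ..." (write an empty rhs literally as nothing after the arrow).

aaa->cc; baa->

  | aab
  | ccbcbcacc
  | caabcbaa => caabc
  | acccababc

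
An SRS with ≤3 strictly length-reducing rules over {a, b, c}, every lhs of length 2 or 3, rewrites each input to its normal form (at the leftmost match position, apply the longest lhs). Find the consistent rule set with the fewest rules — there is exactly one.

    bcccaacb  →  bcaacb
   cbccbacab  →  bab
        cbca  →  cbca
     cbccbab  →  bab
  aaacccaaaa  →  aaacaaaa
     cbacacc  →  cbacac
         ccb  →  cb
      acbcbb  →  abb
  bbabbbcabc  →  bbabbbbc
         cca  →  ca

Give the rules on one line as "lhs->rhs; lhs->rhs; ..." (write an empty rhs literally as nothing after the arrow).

  | bcccaacb => bccaacb => bcaacb
  | cbccbacab => cbcbacab => cabacab => bacab => bab
  | cbca
  | cbccbab => cbcbab => cabab => bab

bcb->ab; cab->b; cc->c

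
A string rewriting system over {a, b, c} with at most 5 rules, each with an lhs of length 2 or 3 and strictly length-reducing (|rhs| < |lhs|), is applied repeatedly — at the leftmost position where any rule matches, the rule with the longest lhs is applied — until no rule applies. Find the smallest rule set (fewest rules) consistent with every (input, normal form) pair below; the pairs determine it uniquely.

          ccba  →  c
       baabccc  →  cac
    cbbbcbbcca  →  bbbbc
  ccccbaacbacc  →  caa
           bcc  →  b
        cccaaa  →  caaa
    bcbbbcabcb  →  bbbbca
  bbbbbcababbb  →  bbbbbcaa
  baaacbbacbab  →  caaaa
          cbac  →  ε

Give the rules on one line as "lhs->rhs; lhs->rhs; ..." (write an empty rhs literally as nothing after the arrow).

ab->a; ba->c; cb->b; cc->

  | ccba => ba => c
  | baabccc => cabccc => caccc => cac
  | cbbbcbbcca => bbbcbbcca => bbbbbcca => bbbbba => bbbbc
  | ccccbaacbacc => ccbaacbacc => baacbacc => cacbacc => cabacc => caacc => caa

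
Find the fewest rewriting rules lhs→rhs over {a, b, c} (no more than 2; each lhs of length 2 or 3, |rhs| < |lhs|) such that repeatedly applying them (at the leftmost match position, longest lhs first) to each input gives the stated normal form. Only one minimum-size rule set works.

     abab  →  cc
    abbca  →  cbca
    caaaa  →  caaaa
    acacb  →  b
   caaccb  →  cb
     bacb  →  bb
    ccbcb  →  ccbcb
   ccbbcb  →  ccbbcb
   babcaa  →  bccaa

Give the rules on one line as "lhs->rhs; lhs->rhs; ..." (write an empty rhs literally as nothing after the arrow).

  | abab => cab => cc
  | abbca => cbca
  | caaaa
  | acacb => acb => b

ab->c; ac->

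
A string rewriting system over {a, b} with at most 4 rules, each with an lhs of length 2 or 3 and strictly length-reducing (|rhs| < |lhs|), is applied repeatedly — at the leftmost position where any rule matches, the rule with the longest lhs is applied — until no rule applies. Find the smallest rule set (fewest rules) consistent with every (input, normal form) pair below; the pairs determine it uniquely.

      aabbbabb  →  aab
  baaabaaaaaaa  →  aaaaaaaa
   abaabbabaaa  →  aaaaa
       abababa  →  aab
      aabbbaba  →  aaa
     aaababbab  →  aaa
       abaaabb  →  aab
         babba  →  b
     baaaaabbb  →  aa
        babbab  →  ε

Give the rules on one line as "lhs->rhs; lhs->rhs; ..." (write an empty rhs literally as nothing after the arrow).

ba->b; baa->ab; bb->

  | aabbbabb => aababb => aabbb => aab
  | baaabaaaaaaa => ababaaaaaaa => abbaaaaaaa => aaaaaaaa
  | abaabbabaaa => aabbbabaaa => aababaaa => aabbaaa => aaaaa
  | abababa => abbaba => aaba => aab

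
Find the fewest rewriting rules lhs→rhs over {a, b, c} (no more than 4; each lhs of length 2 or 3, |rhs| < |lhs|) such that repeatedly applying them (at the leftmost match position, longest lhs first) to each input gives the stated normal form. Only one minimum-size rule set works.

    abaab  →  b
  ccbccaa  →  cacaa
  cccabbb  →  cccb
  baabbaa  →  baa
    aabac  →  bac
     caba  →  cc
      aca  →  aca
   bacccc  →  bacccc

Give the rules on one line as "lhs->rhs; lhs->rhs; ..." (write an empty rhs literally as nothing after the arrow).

  | abaab => baab => bab => bb => b
  | ccbccaa => cacaa
  | cccabbb => cccbbb => cccbb => cccb
  | baabbaa => babbaa => bbbaa => bbaa => baa

ab->b; bb->b; cba->cc; cbc->a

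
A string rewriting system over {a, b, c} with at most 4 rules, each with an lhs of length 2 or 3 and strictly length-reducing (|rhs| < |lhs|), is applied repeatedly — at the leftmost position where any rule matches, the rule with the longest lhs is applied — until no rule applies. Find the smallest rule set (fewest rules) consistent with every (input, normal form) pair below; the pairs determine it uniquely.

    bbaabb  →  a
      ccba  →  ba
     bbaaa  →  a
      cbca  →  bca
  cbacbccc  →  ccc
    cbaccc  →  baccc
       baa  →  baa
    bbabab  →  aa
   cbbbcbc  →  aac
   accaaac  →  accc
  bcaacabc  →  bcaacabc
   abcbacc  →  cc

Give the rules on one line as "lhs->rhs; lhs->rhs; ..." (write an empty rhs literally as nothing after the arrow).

  | bbaabb => aaabb => bb => a
  | ccba => cba => ba
  | bbaaa => aaaa => a
  | cbca => bca

aaa->; bab->; bb->a; cb->b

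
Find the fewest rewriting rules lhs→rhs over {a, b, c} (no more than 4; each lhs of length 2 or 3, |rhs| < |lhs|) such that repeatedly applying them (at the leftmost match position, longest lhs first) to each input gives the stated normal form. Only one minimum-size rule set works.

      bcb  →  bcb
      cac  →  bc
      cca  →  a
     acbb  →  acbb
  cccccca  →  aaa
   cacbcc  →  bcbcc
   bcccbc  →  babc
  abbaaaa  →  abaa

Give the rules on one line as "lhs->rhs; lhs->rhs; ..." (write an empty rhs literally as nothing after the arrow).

  | bcb
  | cac => bc
  | cca => a
  | acbb

bba->c; ca->b; cca->a; ccc->a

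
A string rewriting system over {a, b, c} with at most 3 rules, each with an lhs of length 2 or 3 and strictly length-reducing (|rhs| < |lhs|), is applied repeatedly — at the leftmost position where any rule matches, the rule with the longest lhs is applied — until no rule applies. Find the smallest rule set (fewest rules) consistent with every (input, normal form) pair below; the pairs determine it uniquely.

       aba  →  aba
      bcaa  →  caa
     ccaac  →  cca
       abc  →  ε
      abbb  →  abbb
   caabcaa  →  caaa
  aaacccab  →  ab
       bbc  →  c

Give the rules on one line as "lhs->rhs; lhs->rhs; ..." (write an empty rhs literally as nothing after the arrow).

  | aba
  | bcaa => caa
  | ccaac => cca
  | abc => ac => ε

ac->; bc->c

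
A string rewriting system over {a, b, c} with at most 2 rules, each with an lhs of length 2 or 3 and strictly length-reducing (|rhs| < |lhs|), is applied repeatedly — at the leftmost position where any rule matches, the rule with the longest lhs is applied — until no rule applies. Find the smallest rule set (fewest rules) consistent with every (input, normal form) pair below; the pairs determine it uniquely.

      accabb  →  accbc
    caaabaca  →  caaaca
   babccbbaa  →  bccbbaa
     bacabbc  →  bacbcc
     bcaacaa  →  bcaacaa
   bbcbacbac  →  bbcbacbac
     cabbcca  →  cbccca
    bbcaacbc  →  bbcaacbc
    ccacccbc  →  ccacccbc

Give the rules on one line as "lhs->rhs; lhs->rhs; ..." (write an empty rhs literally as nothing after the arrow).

  | accabb => accbc
  | caaabaca => caaaca
  | babccbbaa => bccbbaa
  | bacabbc => bacbcc

ab->; abb->bc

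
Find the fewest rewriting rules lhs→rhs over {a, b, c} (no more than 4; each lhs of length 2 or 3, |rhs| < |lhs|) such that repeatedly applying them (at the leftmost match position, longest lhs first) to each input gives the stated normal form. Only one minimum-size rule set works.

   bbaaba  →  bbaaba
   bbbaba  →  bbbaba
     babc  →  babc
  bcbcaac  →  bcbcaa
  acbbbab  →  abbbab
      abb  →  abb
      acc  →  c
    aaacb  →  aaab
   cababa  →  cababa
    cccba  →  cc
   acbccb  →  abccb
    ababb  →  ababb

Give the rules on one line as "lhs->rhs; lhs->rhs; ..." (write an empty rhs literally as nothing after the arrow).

ac->a; acc->c; cba->

  | bbaaba
  | bbbaba
  | babc
  | bcbcaac => bcbcaa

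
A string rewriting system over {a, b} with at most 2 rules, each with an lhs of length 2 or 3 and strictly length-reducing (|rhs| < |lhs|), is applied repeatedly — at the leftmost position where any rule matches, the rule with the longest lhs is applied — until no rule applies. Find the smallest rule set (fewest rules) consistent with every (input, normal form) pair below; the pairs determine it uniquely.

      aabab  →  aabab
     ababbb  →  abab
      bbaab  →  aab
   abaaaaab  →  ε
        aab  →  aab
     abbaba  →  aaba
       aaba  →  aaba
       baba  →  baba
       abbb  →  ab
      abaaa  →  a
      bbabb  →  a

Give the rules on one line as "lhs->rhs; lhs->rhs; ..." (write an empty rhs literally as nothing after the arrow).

  | aabab
  | ababbb => abab
  | bbaab => aab
  | abaaaaab => abbaab => aaab => bb => ε

aaa->b; bb->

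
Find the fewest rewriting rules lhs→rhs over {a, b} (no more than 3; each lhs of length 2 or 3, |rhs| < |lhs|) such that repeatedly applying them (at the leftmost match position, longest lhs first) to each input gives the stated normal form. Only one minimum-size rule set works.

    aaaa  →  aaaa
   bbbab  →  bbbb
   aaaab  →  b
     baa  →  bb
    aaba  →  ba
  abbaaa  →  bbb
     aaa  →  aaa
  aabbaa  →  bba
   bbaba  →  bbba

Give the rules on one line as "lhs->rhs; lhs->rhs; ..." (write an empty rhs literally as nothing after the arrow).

ab->b; abb->ba; baa->bb

  | aaaa
  | bbbab => bbbb
  | aaaab => aaab => aab => ab => b
  | baa => bb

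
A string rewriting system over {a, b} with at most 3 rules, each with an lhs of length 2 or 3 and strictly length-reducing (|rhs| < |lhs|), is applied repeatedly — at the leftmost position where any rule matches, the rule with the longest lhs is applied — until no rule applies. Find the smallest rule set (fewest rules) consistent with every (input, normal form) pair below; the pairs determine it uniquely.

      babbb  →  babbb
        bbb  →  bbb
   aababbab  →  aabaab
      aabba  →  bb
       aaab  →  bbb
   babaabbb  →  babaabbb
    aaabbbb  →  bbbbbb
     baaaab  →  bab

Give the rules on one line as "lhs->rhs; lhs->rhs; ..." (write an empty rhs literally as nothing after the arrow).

aaa->bb; bba->a

  | babbb
  | bbb
  | aababbab => aabaab
  | aabba => aaa => bb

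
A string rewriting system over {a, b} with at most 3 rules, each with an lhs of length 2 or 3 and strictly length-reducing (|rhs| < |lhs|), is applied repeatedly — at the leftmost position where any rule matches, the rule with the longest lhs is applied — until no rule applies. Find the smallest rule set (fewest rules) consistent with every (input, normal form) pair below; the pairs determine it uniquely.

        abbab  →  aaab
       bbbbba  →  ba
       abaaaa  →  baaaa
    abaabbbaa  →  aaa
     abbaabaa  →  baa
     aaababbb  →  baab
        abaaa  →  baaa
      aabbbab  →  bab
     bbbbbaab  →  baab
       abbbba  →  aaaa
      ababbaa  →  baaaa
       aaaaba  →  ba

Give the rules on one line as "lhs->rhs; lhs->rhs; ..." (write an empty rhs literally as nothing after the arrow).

aba->ba; bb->a

  | abbab => aaab
  | bbbbba => abbba => aaba => aba => ba
  | abaaaa => baaaa
  | abaabbbaa => baabbbaa => baaabaa => baabaa => babaa => bbaa => aaa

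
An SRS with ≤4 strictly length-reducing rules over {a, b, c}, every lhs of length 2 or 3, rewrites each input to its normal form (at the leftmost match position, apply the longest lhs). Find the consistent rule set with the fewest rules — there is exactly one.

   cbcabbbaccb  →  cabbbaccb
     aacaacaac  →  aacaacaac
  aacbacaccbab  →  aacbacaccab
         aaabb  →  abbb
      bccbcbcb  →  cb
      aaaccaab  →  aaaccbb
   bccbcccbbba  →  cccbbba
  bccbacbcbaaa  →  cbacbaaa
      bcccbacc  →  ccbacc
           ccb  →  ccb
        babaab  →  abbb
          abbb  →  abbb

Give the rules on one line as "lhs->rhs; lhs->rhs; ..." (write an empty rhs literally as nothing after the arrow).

  | cbcabbbaccb => cabbbaccb
  | aacaacaac
  | aacbacaccbab => aacbacaccab
  | aaabb => abbb

aab->bb; bab->ab; bc->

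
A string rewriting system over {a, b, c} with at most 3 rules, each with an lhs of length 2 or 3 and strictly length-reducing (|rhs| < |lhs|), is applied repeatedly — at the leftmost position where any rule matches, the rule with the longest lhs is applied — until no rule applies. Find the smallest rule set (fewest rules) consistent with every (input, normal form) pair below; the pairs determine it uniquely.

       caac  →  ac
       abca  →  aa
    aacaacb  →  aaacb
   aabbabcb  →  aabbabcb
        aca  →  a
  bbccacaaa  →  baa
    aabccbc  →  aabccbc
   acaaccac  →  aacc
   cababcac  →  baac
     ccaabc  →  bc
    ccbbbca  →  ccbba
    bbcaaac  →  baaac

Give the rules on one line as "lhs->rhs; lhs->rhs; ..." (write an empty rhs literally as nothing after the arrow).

  | caac => ac
  | abca => aa
  | aacaacb => aaacb
  | aabbabcb

bca->a; ca->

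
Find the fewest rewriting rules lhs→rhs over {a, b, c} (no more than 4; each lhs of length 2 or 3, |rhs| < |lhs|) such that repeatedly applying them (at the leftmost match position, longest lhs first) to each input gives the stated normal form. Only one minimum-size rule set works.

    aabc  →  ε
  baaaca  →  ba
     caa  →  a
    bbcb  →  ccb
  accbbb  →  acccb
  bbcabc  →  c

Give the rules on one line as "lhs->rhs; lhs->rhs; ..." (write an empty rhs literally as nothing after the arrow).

  | aabc => bc => ε
  | baaaca => baca => ba
  | caa => a
  | bbcb => ccb

aa->; bb->c; bc->; ca->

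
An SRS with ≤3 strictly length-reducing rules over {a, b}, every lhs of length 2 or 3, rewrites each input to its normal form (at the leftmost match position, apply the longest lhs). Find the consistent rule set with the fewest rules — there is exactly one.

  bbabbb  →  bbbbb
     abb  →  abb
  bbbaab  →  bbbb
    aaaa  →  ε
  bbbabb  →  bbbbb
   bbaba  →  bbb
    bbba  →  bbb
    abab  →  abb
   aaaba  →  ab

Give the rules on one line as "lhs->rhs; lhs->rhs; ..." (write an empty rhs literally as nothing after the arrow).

aa->; ba->b

  | bbabbb => bbbbb
  | abb
  | bbbaab => bbbab => bbbb
  | aaaa => aa => ε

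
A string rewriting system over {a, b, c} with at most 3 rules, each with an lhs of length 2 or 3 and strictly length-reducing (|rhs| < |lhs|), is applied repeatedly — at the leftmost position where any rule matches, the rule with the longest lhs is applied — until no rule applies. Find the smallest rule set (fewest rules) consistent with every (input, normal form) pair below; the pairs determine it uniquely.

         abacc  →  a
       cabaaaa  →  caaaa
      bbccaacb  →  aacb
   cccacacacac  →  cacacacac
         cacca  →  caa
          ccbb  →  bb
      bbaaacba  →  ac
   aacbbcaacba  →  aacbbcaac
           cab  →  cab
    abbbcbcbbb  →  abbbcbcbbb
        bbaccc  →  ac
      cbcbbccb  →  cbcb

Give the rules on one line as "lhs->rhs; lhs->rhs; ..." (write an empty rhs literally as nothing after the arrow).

ba->; bcc->a; cc->

  | abacc => acc => a
  | cabaaaa => caaaa
  | bbccaacb => baaacb => aacb
  | cccacacacac => cacacacac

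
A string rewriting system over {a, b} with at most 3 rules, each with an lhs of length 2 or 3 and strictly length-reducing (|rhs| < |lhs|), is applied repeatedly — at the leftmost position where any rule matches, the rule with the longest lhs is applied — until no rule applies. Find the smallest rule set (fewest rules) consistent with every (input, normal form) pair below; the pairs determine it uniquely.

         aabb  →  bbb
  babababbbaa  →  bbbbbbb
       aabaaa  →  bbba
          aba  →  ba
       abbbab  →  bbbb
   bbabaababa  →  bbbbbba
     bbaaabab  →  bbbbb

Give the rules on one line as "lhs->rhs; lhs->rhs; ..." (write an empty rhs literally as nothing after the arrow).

aa->b; ab->b

  | aabb => bbb
  | babababbbaa => bbababbbaa => bbbabbbaa => bbbbbbaa => bbbbbbb
  | aabaaa => bbaaa => bbba
  | aba => ba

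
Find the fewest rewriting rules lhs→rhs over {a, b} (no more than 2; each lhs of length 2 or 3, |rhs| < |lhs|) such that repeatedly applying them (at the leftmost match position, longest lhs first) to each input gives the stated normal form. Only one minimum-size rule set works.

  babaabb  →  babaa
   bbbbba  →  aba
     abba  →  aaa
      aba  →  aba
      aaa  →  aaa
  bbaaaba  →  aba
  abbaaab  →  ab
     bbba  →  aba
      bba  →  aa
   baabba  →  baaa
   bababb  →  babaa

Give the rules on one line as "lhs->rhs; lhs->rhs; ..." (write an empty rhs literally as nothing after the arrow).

  | babaabb => bababb => babaa
  | bbbbba => abbba => aaba => aba
  | abba => aaa
  | aba

aab->ab; bb->a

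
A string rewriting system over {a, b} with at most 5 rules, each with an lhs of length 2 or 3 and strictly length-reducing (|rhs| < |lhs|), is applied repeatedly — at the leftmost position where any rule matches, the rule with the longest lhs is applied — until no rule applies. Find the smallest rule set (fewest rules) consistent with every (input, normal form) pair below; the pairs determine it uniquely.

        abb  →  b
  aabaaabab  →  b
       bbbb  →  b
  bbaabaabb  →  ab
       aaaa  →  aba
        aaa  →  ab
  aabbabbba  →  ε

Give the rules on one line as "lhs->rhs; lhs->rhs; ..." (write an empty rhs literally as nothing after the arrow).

aa->b; aaa->ab; bb->a; bba->

  | abb => aa => b
  | aabaaabab => bbaaabab => aabab => bbab => b
  | bbbb => abb => aa => b
  | bbaabaabb => abaabb => abbbb => aabb => bbb => ab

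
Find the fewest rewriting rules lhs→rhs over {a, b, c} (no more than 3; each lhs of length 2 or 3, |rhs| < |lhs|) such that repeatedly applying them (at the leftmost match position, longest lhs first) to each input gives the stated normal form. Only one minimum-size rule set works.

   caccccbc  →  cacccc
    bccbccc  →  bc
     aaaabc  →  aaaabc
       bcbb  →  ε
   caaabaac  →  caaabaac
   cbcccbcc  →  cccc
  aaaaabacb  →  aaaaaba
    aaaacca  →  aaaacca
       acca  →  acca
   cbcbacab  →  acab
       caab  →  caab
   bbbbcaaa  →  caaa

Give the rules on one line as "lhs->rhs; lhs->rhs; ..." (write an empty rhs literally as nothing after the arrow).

bb->; bcc->bc; cb->

  | caccccbc => cacccc
  | bccbccc => bcbccc => bccc => bcc => bc
  | aaaabc
  | bcbb => bb => ε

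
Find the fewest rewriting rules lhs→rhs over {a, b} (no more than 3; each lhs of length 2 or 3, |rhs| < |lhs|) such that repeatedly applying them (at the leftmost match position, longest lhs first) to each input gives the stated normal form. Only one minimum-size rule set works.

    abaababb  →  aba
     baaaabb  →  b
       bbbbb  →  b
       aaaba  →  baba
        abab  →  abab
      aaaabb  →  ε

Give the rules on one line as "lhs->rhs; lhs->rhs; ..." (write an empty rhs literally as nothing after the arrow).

aa->b; bb->

  | abaababb => abbbabb => ababb => aba
  | baaaabb => bbaabb => aabb => bbb => b
  | bbbbb => bbb => b
  | aaaba => baba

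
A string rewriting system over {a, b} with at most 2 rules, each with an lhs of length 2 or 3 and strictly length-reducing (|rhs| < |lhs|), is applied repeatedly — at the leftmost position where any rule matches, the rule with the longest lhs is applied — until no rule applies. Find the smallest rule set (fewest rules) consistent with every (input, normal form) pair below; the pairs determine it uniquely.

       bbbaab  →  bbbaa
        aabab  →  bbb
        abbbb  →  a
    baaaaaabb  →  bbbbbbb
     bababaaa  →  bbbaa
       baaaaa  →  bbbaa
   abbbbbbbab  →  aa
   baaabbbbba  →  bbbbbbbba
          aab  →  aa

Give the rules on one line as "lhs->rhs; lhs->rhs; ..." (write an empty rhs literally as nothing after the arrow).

  | bbbaab => bbbaa
  | aabab => aaab => bbb
  | abbbb => abbb => abb => ab => a
  | baaaaaabb => bbbaaabb => bbbbbbb

aaa->bb; ab->a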